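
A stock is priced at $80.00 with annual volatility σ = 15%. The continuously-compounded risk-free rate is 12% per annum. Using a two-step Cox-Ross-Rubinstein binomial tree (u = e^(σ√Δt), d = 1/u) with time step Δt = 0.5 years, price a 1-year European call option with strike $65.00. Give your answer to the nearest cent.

$22.36

CRR parameters: u = e^(σ√Δt) = e^(0.15·√0.5) = 1.1119, d = 1/u = 0.8994
Per-period rate: rΔt = 0.12·0.5 = 0.06, so R = e^0.06 = 1.0618
Risk-neutral probability p = (e^0.06 − 0.8994)/(1.1119 − 0.8994) = 0.1625/0.2125 = 0.7645
Terminal stock prices: S_uu = 98.9, S_ud = 80, S_dd = 64.71
Terminal payoffs (S − K): max(33.9, 0) = 33.9, max(15, 0) = 15, max(-0.2914, 0) = 0
Node u (S = 88.95): V_u = e^(−0.06)·[0.7645·33.9049 + 0.2355·15.0000] = 27.7369
Node d (S = 71.95): V_d = e^(−0.06)·[0.7645·15.0000 + 0.2355·0.0000] = 10.7992
Node 0 (S = 80): V_0 = e^(−0.06)·[0.7645·27.7369 + 0.2355·10.7992] = 22.3645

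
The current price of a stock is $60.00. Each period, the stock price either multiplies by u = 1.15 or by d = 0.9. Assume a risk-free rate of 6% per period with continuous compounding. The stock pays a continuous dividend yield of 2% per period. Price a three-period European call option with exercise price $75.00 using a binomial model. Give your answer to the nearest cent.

$2.43

Per-period risk-free factor R = e^0.06 = 1.0618; dividend-adjusted growth = e^(0.06−0.02) = 1.0408.
Risk-neutral probability p = (1.0408 − 0.9)/(1.15 − 0.9) = 0.1408/0.2500 = 0.5632
Terminal stock prices: S_uuu = 91.25, S_uud = 71.41, S_udd = 55.89, S_ddd = 43.74
Terminal payoffs (S − K): max(16.25, 0) = 16.25, max(-3.585, 0) = 0, max(-19.11, 0) = 0, max(-31.26, 0) = 0
Node uu (S = 79.35): V_uu = e^(−0.06)·[0.5632·16.2525 + 0.4368·0.0000] = 8.6210
Node ud (S = 62.1): V_ud = e^(−0.06)·[0.5632·0.0000 + 0.4368·0.0000] = 0.0000
Node dd (S = 48.6): V_dd = e^(−0.06)·[0.5632·0.0000 + 0.4368·0.0000] = 0.0000
Node u (S = 69): V_u = e^(−0.06)·[0.5632·8.6210 + 0.4368·0.0000] = 4.5730
Node d (S = 54): V_d = e^(−0.06)·[0.5632·0.0000 + 0.4368·0.0000] = 0.0000
Node 0 (S = 60): V_0 = e^(−0.06)·[0.5632·4.5730 + 0.4368·0.0000] = 2.4257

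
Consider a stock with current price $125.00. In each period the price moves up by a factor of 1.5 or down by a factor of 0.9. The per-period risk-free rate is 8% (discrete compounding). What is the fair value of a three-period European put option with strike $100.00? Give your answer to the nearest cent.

$2.42

Risk-neutral probability p = (1 + 0.08 − 0.9)/(1.5 − 0.9) = 0.1800/0.6000 = 0.3000
Terminal stock prices: S_uuu = 421.9, S_uud = 253.1, S_udd = 151.9, S_ddd = 91.13
Terminal payoffs (K − S): max(-321.9, 0) = 0, max(-153.1, 0) = 0, max(-51.88, 0) = 0, max(8.875, 0) = 8.875
Node uu (S = 281.2): V_uu = 1/1.08·[0.3000·0.0000 + 0.7000·0.0000] = 0.0000
Node ud (S = 168.8): V_ud = 1/1.08·[0.3000·0.0000 + 0.7000·0.0000] = 0.0000
Node dd (S = 101.2): V_dd = 1/1.08·[0.3000·0.0000 + 0.7000·8.8750] = 5.7523
Node u (S = 187.5): V_u = 1/1.08·[0.3000·0.0000 + 0.7000·0.0000] = 0.0000
Node d (S = 112.5): V_d = 1/1.08·[0.3000·0.0000 + 0.7000·5.7523] = 3.7284
Node 0 (S = 125): V_0 = 1/1.08·[0.3000·0.0000 + 0.7000·3.7284] = 2.4165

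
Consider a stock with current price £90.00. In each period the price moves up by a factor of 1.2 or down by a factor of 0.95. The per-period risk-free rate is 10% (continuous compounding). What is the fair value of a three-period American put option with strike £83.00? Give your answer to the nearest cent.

Risk-neutral probability p = (e^0.1 − 0.95)/(1.2 − 0.95) = 0.1552/0.2500 = 0.6207
Terminal stock prices: S_uuu = 155.5, S_uud = 123.1, S_udd = 97.47, S_ddd = 77.16
Terminal payoffs (K − S): max(-72.52, 0) = 0, max(-40.12, 0) = 0, max(-14.47, 0) = 0, max(5.836, 0) = 5.836
Node uu (S = 129.6): continuation = e^(−0.1)·[0.6207·0.0000 + 0.3793·0.0000] = 0.0000; exercise value = 0.0000 ≤ continuation, so V_uu = 0.0000
Node ud (S = 102.6): continuation = e^(−0.1)·[0.6207·0.0000 + 0.3793·0.0000] = 0.0000; exercise value = 0.0000 ≤ continuation, so V_ud = 0.0000
Node dd (S = 81.22): continuation = e^(−0.1)·[0.6207·0.0000 + 0.3793·5.8363] = 2.0031; exercise value = 1.7750 ≤ continuation, so V_dd = 2.0031
Node u (S = 108): continuation = e^(−0.1)·[0.6207·0.0000 + 0.3793·0.0000] = 0.0000; exercise value = 0.0000 ≤ continuation, so V_u = 0.0000
Node d (S = 85.5): continuation = e^(−0.1)·[0.6207·0.0000 + 0.3793·2.0031] = 0.6875; exercise value = 0.0000 ≤ continuation, so V_d = 0.6875
Node 0 (S = 90): continuation = e^(−0.1)·[0.6207·0.0000 + 0.3793·0.6875] = 0.2360; exercise value = 0.0000 ≤ continuation, so V_0 = 0.2360

£0.24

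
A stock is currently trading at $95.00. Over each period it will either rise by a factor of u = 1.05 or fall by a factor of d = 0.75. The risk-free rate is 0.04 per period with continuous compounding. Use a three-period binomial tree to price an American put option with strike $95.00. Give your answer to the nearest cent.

Risk-neutral probability p = (e^0.04 − 0.75)/(1.05 − 0.75) = 0.2908/0.3000 = 0.9694
Terminal stock prices: S_uuu = 110, S_uud = 78.55, S_udd = 56.11, S_ddd = 40.08
Terminal payoffs (K − S): max(-14.97, 0) = 0, max(16.45, 0) = 16.45, max(38.89, 0) = 38.89, max(54.92, 0) = 54.92
Node uu (S = 104.7): continuation = e^(−0.04)·[0.9694·0.0000 + 0.0306·16.4469] = 0.4840; exercise value = 0.0000 ≤ continuation, so V_uu = 0.4840
Node ud (S = 74.81): continuation = e^(−0.04)·[0.9694·16.4469 + 0.0306·38.8906] = 16.4625; exercise value = 20.1875 > continuation, so V_ud = 20.1875 (exercise)
Node dd (S = 53.44): continuation = e^(−0.04)·[0.9694·38.8906 + 0.0306·54.9219] = 37.8375; exercise value = 41.5625 > continuation, so V_dd = 41.5625 (exercise)
Node u (S = 99.75): continuation = e^(−0.04)·[0.9694·0.4840 + 0.0306·20.1875] = 1.0449; exercise value = 0.0000 ≤ continuation, so V_u = 1.0449
Node d (S = 71.25): continuation = e^(−0.04)·[0.9694·20.1875 + 0.0306·41.5625] = 20.0250; exercise value = 23.7500 > continuation, so V_d = 23.7500 (exercise)
Node 0 (S = 95): continuation = e^(−0.04)·[0.9694·1.0449 + 0.0306·23.7500] = 1.6721; exercise value = 0.0000 ≤ continuation, so V_0 = 1.6721

$1.67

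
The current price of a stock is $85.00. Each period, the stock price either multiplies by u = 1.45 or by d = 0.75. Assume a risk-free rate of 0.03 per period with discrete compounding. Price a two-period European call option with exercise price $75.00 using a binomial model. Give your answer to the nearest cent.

Risk-neutral probability p = (1 + 0.03 − 0.75)/(1.45 − 0.75) = 0.2800/0.7000 = 0.4000
Terminal stock prices: S_uu = 178.7, S_ud = 92.44, S_dd = 47.81
Terminal payoffs (S − K): max(103.7, 0) = 103.7, max(17.44, 0) = 17.44, max(-27.19, 0) = 0
Node u (S = 123.2): V_u = 1/1.03·[0.4000·103.7125 + 0.6000·17.4375] = 50.4345
Node d (S = 63.75): V_d = 1/1.03·[0.4000·17.4375 + 0.6000·0.0000] = 6.7718
Node 0 (S = 85): V_0 = 1/1.03·[0.4000·50.4345 + 0.6000·6.7718] = 23.5310

$23.53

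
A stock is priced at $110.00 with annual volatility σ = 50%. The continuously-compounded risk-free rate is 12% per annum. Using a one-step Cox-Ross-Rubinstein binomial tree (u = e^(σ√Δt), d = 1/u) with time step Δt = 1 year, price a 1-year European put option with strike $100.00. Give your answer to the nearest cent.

$14.76

CRR parameters: u = e^(σ√Δt) = e^(0.5·√1) = 1.6487, d = 1/u = 0.6065
Per-period rate: rΔt = 0.12·1 = 0.12, so R = e^0.12 = 1.1275
Risk-neutral probability p = (e^0.12 − 0.6065)/(1.6487 − 0.6065) = 0.5210/1.0422 = 0.4999
Terminal stock prices: S_u = 181.4, S_d = 66.72
Terminal payoffs (K − S): max(-81.36, 0) = 0, max(33.28, 0) = 33.28
Node 0 (S = 110): V_0 = e^(−0.12)·[0.4999·0.0000 + 0.5001·33.2816] = 14.7627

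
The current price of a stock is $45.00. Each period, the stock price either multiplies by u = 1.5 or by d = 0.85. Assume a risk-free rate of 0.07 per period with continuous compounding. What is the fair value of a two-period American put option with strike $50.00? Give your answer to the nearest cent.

$7.21

Risk-neutral probability p = (e^0.07 − 0.85)/(1.5 − 0.85) = 0.2225/0.6500 = 0.3423
Terminal stock prices: S_uu = 101.2, S_ud = 57.38, S_dd = 32.51
Terminal payoffs (K − S): max(-51.25, 0) = 0, max(-7.375, 0) = 0, max(17.49, 0) = 17.49
Node u (S = 67.5): continuation = e^(−0.07)·[0.3423·0.0000 + 0.6577·0.0000] = 0.0000; exercise value = 0.0000 ≤ continuation, so V_u = 0.0000
Node d (S = 38.25): continuation = e^(−0.07)·[0.3423·0.0000 + 0.6577·17.4875] = 10.7236; exercise value = 11.7500 > continuation, so V_d = 11.7500 (exercise)
Node 0 (S = 45): continuation = e^(−0.07)·[0.3423·0.0000 + 0.6577·11.7500] = 7.2053; exercise value = 5.0000 ≤ continuation, so V_0 = 7.2053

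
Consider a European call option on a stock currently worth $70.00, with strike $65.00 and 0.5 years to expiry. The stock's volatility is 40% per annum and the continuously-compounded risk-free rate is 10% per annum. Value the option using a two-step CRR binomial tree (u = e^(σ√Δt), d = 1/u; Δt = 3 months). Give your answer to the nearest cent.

CRR parameters: u = e^(σ√Δt) = e^(0.4·√0.25) = 1.2214, d = 1/u = 0.8187
Per-period rate: rΔt = 0.1·0.25 = 0.025, so R = e^0.025 = 1.0253
Risk-neutral probability p = (e^0.025 − 0.8187)/(1.2214 − 0.8187) = 0.2066/0.4027 = 0.5130
Terminal stock prices: S_uu = 104.4, S_ud = 70, S_dd = 46.92
Terminal payoffs (S − K): max(39.43, 0) = 39.43, max(5, 0) = 5, max(-18.08, 0) = 0
Node u (S = 85.5): V_u = e^(−0.025)·[0.5130·39.4277 + 0.4870·5.0000] = 22.1030
Node d (S = 57.31): V_d = e^(−0.025)·[0.5130·5.0000 + 0.4870·0.0000] = 2.5018
Node 0 (S = 70): V_0 = e^(−0.025)·[0.5130·22.1030 + 0.4870·2.5018] = 12.2479

$12.25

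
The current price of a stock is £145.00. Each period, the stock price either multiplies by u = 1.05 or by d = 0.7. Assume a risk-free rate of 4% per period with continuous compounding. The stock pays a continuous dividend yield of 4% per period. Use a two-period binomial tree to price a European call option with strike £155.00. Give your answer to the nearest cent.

£3.30

Per-period risk-free factor R = e^0.04 = 1.0408; dividend-adjusted growth = e^(0.04−0.04) = 1.0000.
Risk-neutral probability p = (1.0000 − 0.7)/(1.05 − 0.7) = 0.3000/0.3500 = 0.8571
Terminal stock prices: S_uu = 159.9, S_ud = 106.6, S_dd = 71.05
Terminal payoffs (S − K): max(4.863, 0) = 4.863, max(-48.43, 0) = 0, max(-83.95, 0) = 0
Node u (S = 152.2): V_u = e^(−0.04)·[0.8571·4.8625 + 0.1429·0.0000] = 4.0044
Node d (S = 101.5): V_d = e^(−0.04)·[0.8571·0.0000 + 0.1429·0.0000] = 0.0000
Node 0 (S = 145): V_0 = e^(−0.04)·[0.8571·4.0044 + 0.1429·0.0000] = 3.2978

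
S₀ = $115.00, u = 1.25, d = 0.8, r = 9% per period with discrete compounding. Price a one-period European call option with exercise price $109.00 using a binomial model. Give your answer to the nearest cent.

Risk-neutral probability p = (1 + 0.09 − 0.8)/(1.25 − 0.8) = 0.2900/0.4500 = 0.6444
Terminal stock prices: S_u = 143.8, S_d = 92
Terminal payoffs (S − K): max(34.75, 0) = 34.75, max(-17, 0) = 0
Node 0 (S = 115): V_0 = 1/1.09·[0.6444·34.7500 + 0.3556·0.0000] = 20.5454

$20.55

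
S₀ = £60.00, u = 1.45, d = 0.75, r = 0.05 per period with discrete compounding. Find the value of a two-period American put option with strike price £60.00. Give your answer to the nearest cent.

Risk-neutral probability p = (1 + 0.05 − 0.75)/(1.45 − 0.75) = 0.3000/0.7000 = 0.4286
Terminal stock prices: S_uu = 126.2, S_ud = 65.25, S_dd = 33.75
Terminal payoffs (K − S): max(-66.15, 0) = 0, max(-5.25, 0) = 0, max(26.25, 0) = 26.25
Node u (S = 87): continuation = 1/1.05·[0.4286·0.0000 + 0.5714·0.0000] = 0.0000; exercise value = 0.0000 ≤ continuation, so V_u = 0.0000
Node d (S = 45): continuation = 1/1.05·[0.4286·0.0000 + 0.5714·26.2500] = 14.2857; exercise value = 15.0000 > continuation, so V_d = 15.0000 (exercise)
Node 0 (S = 60): continuation = 1/1.05·[0.4286·0.0000 + 0.5714·15.0000] = 8.1633; exercise value = 0.0000 ≤ continuation, so V_0 = 8.1633

£8.16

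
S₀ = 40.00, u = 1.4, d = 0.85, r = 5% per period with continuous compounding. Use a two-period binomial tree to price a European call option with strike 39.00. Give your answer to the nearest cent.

Risk-neutral probability p = (e^0.05 − 0.85)/(1.4 − 0.85) = 0.2013/0.5500 = 0.3659
Terminal stock prices: S_uu = 78.4, S_ud = 47.6, S_dd = 28.9
Terminal payoffs (S − K): max(39.4, 0) = 39.4, max(8.6, 0) = 8.6, max(-10.1, 0) = 0
Node u (S = 56): V_u = e^(−0.05)·[0.3659·39.4000 + 0.6341·8.6000] = 18.9021
Node d (S = 34): V_d = e^(−0.05)·[0.3659·8.6000 + 0.6341·0.0000] = 2.9937
Node 0 (S = 40): V_0 = e^(−0.05)·[0.3659·18.9021 + 0.6341·2.9937] = 8.3854

8.39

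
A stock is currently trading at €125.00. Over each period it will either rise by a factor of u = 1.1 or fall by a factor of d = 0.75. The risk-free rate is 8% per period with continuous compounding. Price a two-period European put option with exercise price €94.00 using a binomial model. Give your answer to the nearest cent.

Risk-neutral probability p = (e^0.08 − 0.75)/(1.1 − 0.75) = 0.3333/0.3500 = 0.9522
Terminal stock prices: S_uu = 151.3, S_ud = 103.1, S_dd = 70.31
Terminal payoffs (K − S): max(-57.25, 0) = 0, max(-9.125, 0) = 0, max(23.69, 0) = 23.69
Node u (S = 137.5): V_u = e^(−0.08)·[0.9522·0.0000 + 0.0478·0.0000] = 0.0000
Node d (S = 93.75): V_d = e^(−0.08)·[0.9522·0.0000 + 0.0478·23.6875] = 1.0441
Node 0 (S = 125): V_0 = e^(−0.08)·[0.9522·0.0000 + 0.0478·1.0441] = 0.0460

€0.05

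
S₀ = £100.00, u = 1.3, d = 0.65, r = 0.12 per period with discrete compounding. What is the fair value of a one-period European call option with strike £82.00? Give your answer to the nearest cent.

Risk-neutral probability p = (1 + 0.12 − 0.65)/(1.3 − 0.65) = 0.4700/0.6500 = 0.7231
Terminal stock prices: S_u = 130, S_d = 65
Terminal payoffs (S − K): max(48, 0) = 48, max(-17, 0) = 0
Node 0 (S = 100): V_0 = 1/1.12·[0.7231·48.0000 + 0.2769·0.0000] = 30.9890

£30.99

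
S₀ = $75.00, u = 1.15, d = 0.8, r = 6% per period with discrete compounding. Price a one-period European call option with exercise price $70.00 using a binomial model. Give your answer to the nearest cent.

$11.39

Risk-neutral probability p = (1 + 0.06 − 0.8)/(1.15 − 0.8) = 0.2600/0.3500 = 0.7429
Terminal stock prices: S_u = 86.25, S_d = 60
Terminal payoffs (S − K): max(16.25, 0) = 16.25, max(-10, 0) = 0
Node 0 (S = 75): V_0 = 1/1.06·[0.7429·16.2500 + 0.2571·0.0000] = 11.3881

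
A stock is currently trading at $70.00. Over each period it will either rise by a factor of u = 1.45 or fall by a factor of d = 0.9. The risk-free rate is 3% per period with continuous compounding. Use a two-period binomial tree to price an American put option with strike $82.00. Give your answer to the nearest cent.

Risk-neutral probability p = (e^0.03 − 0.9)/(1.45 − 0.9) = 0.1305/0.5500 = 0.2372
Terminal stock prices: S_uu = 147.2, S_ud = 91.35, S_dd = 56.7
Terminal payoffs (K − S): max(-65.18, 0) = 0, max(-9.35, 0) = 0, max(25.3, 0) = 25.3
Node u (S = 101.5): continuation = e^(−0.03)·[0.2372·0.0000 + 0.7628·0.0000] = 0.0000; exercise value = 0.0000 ≤ continuation, so V_u = 0.0000
Node d (S = 63): continuation = e^(−0.03)·[0.2372·0.0000 + 0.7628·25.3000] = 18.7287; exercise value = 19.0000 > continuation, so V_d = 19.0000 (exercise)
Node 0 (S = 70): continuation = e^(−0.03)·[0.2372·0.0000 + 0.7628·19.0000] = 14.0650; exercise value = 12.0000 ≤ continuation, so V_0 = 14.0650

$14.07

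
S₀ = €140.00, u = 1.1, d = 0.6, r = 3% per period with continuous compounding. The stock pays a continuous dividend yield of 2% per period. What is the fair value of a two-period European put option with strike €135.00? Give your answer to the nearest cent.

Per-period risk-free factor R = e^0.03 = 1.0305; dividend-adjusted growth = e^(0.03−0.02) = 1.0101.
Risk-neutral probability p = (1.0101 − 0.6)/(1.1 − 0.6) = 0.4101/0.5000 = 0.8201
Terminal stock prices: S_uu = 169.4, S_ud = 92.4, S_dd = 50.4
Terminal payoffs (K − S): max(-34.4, 0) = 0, max(42.6, 0) = 42.6, max(84.6, 0) = 84.6
Node u (S = 154): V_u = e^(−0.03)·[0.8201·0.0000 + 0.1799·42.6000] = 7.4372
Node d (S = 84): V_d = e^(−0.03)·[0.8201·42.6000 + 0.1799·84.6000] = 48.6735
Node 0 (S = 140): V_0 = e^(−0.03)·[0.8201·7.4372 + 0.1799·48.6735] = 14.4166

€14.42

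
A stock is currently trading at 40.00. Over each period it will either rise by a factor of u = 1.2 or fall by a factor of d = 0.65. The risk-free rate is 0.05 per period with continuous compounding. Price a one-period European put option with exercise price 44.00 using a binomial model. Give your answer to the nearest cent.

Risk-neutral probability p = (e^0.05 − 0.65)/(1.2 − 0.65) = 0.4013/0.5500 = 0.7296
Terminal stock prices: S_u = 48, S_d = 26
Terminal payoffs (K − S): max(-4, 0) = 0, max(18, 0) = 18
Node 0 (S = 40): V_0 = e^(−0.05)·[0.7296·0.0000 + 0.2704·18.0000] = 4.6301

4.63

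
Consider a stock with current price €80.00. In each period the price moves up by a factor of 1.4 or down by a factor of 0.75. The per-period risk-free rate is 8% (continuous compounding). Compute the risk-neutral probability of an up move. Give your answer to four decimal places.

Risk-neutral probability p = (e^0.08 − 0.75)/(1.4 − 0.75) = 0.3333/0.6500 = 0.5127

p = 0.5127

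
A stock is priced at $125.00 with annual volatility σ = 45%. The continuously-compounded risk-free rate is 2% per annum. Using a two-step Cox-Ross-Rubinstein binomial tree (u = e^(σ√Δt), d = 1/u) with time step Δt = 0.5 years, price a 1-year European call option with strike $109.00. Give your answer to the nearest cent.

$31.49

CRR parameters: u = e^(σ√Δt) = e^(0.45·√0.5) = 1.3746, d = 1/u = 0.7275
Per-period rate: rΔt = 0.02·0.5 = 0.01, so R = e^0.01 = 1.0101
Risk-neutral probability p = (e^0.01 − 0.7275)/(1.3746 − 0.7275) = 0.2826/0.6472 = 0.4366
Terminal stock prices: S_uu = 236.2, S_ud = 125, S_dd = 66.15
Terminal payoffs (S − K): max(127.2, 0) = 127.2, max(16, 0) = 16, max(-42.85, 0) = 0
Node u (S = 171.8): V_u = e^(−0.01)·[0.4366·127.2073 + 0.5634·16.0000] = 63.9156
Node d (S = 90.93): V_d = e^(−0.01)·[0.4366·16.0000 + 0.5634·0.0000] = 6.9168
Node 0 (S = 125): V_0 = e^(−0.01)·[0.4366·63.9156 + 0.5634·6.9168] = 31.4885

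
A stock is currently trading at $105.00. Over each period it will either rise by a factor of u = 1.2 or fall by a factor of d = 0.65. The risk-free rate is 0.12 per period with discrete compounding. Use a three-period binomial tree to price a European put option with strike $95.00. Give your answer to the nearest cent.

$1.76

Risk-neutral probability p = (1 + 0.12 − 0.65)/(1.2 − 0.65) = 0.4700/0.5500 = 0.8545
Terminal stock prices: S_uuu = 181.4, S_uud = 98.28, S_udd = 53.24, S_ddd = 28.84
Terminal payoffs (K − S): max(-86.44, 0) = 0, max(-3.28, 0) = 0, max(41.76, 0) = 41.76, max(66.16, 0) = 66.16
Node uu (S = 151.2): V_uu = 1/1.12·[0.8545·0.0000 + 0.1455·0.0000] = 0.0000
Node ud (S = 81.9): V_ud = 1/1.12·[0.8545·0.0000 + 0.1455·41.7650] = 5.4240
Node dd (S = 44.36): V_dd = 1/1.12·[0.8545·41.7650 + 0.1455·66.1644] = 40.4589
Node u (S = 126): V_u = 1/1.12·[0.8545·0.0000 + 0.1455·5.4240] = 0.7044
Node d (S = 68.25): V_d = 1/1.12·[0.8545·5.4240 + 0.1455·40.4589] = 9.3929
Node 0 (S = 105): V_0 = 1/1.12·[0.8545·0.7044 + 0.1455·9.3929] = 1.7573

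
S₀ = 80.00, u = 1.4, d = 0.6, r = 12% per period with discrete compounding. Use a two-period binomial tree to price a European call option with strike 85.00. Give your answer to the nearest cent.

24.18

Risk-neutral probability p = (1 + 0.12 − 0.6)/(1.4 − 0.6) = 0.5200/0.8000 = 0.6500
Terminal stock prices: S_uu = 156.8, S_ud = 67.2, S_dd = 28.8
Terminal payoffs (S − K): max(71.8, 0) = 71.8, max(-17.8, 0) = 0, max(-56.2, 0) = 0
Node u (S = 112): V_u = 1/1.12·[0.6500·71.8000 + 0.3500·0.0000] = 41.6696
Node d (S = 48): V_d = 1/1.12·[0.6500·0.0000 + 0.3500·0.0000] = 0.0000
Node 0 (S = 80): V_0 = 1/1.12·[0.6500·41.6696 + 0.3500·0.0000] = 24.1833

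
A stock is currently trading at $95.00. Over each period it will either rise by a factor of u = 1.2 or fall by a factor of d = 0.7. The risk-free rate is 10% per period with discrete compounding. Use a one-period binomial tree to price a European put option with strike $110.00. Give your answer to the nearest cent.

Risk-neutral probability p = (1 + 0.1 − 0.7)/(1.2 − 0.7) = 0.4000/0.5000 = 0.8000
Terminal stock prices: S_u = 114, S_d = 66.5
Terminal payoffs (K − S): max(-4, 0) = 0, max(43.5, 0) = 43.5
Node 0 (S = 95): V_0 = 1/1.1·[0.8000·0.0000 + 0.2000·43.5000] = 7.9091

$7.91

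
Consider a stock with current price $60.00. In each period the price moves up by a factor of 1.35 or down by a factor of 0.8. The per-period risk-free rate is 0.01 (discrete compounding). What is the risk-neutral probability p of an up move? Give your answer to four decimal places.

Risk-neutral probability p = (1 + 0.01 − 0.8)/(1.35 − 0.8) = 0.2100/0.5500 = 0.3818

p = 0.3818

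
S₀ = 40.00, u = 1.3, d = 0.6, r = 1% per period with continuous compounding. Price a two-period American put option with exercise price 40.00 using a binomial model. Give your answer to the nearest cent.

Risk-neutral probability p = (e^0.01 − 0.6)/(1.3 − 0.6) = 0.4101/0.7000 = 0.5858
Terminal stock prices: S_uu = 67.6, S_ud = 31.2, S_dd = 14.4
Terminal payoffs (K − S): max(-27.6, 0) = 0, max(8.8, 0) = 8.8, max(25.6, 0) = 25.6
Node u (S = 52): continuation = e^(−0.01)·[0.5858·0.0000 + 0.4142·8.8000] = 3.6088; exercise value = 0.0000 ≤ continuation, so V_u = 3.6088
Node d (S = 24): continuation = e^(−0.01)·[0.5858·8.8000 + 0.4142·25.6000] = 15.6020; exercise value = 16.0000 > continuation, so V_d = 16.0000 (exercise)
Node 0 (S = 40): continuation = e^(−0.01)·[0.5858·3.6088 + 0.4142·16.0000] = 8.6544; exercise value = 0.0000 ≤ continuation, so V_0 = 8.6544

8.65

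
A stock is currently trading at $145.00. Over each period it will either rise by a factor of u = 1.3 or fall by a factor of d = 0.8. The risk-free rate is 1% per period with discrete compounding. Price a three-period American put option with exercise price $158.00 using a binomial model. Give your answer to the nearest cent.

Risk-neutral probability p = (1 + 0.01 − 0.8)/(1.3 − 0.8) = 0.2100/0.5000 = 0.4200
Terminal stock prices: S_uuu = 318.6, S_uud = 196, S_udd = 120.6, S_ddd = 74.24
Terminal payoffs (K − S): max(-160.6, 0) = 0, max(-38.04, 0) = 0, max(37.36, 0) = 37.36, max(83.76, 0) = 83.76
Node uu (S = 245.1): continuation = 1/1.01·[0.4200·0.0000 + 0.5800·0.0000] = 0.0000; exercise value = 0.0000 ≤ continuation, so V_uu = 0.0000
Node ud (S = 150.8): continuation = 1/1.01·[0.4200·0.0000 + 0.5800·37.3600] = 21.4543; exercise value = 7.2000 ≤ continuation, so V_ud = 21.4543
Node dd (S = 92.8): continuation = 1/1.01·[0.4200·37.3600 + 0.5800·83.7600] = 63.6356; exercise value = 65.2000 > continuation, so V_dd = 65.2000 (exercise)
Node u (S = 188.5): continuation = 1/1.01·[0.4200·0.0000 + 0.5800·21.4543] = 12.3203; exercise value = 0.0000 ≤ continuation, so V_u = 12.3203
Node d (S = 116): continuation = 1/1.01·[0.4200·21.4543 + 0.5800·65.2000] = 46.3632; exercise value = 42.0000 ≤ continuation, so V_d = 46.3632
Node 0 (S = 145): continuation = 1/1.01·[0.4200·12.3203 + 0.5800·46.3632] = 31.7477; exercise value = 13.0000 ≤ continuation, so V_0 = 31.7477

$31.75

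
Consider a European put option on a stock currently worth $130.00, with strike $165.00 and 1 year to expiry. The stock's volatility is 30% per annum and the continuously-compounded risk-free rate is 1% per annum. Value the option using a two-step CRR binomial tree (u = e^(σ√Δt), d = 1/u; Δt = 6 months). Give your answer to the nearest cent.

$40.38

CRR parameters: u = e^(σ√Δt) = e^(0.3·√0.5) = 1.2363, d = 1/u = 0.8089
Per-period rate: rΔt = 0.01·0.5 = 0.005, so R = e^0.005 = 1.0050
Risk-neutral probability p = (e^0.005 − 0.8089)/(1.2363 − 0.8089) = 0.1962/0.4275 = 0.4589
Terminal stock prices: S_uu = 198.7, S_ud = 130, S_dd = 85.05
Terminal payoffs (K − S): max(-33.7, 0) = 0, max(35, 0) = 35, max(79.95, 0) = 79.95
Node u (S = 160.7): V_u = e^(−0.005)·[0.4589·0.0000 + 0.5411·35.0000] = 18.8443
Node d (S = 105.2): V_d = e^(−0.005)·[0.4589·35.0000 + 0.5411·79.9474] = 59.0255
Node 0 (S = 130): V_0 = e^(−0.005)·[0.4589·18.8443 + 0.5411·59.0255] = 40.3843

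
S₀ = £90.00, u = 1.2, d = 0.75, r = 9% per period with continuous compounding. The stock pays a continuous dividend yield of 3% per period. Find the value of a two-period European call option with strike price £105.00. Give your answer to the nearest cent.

£9.87

Per-period risk-free factor R = e^0.09 = 1.0942; dividend-adjusted growth = e^(0.09−0.03) = 1.0618.
Risk-neutral probability p = (1.0618 − 0.75)/(1.2 − 0.75) = 0.3118/0.4500 = 0.6930
Terminal stock prices: S_uu = 129.6, S_ud = 81, S_dd = 50.62
Terminal payoffs (S − K): max(24.6, 0) = 24.6, max(-24, 0) = 0, max(-54.38, 0) = 0
Node u (S = 108): V_u = e^(−0.09)·[0.6930·24.6000 + 0.3070·0.0000] = 15.5798
Node d (S = 67.5): V_d = e^(−0.09)·[0.6930·0.0000 + 0.3070·0.0000] = 0.0000
Node 0 (S = 90): V_0 = e^(−0.09)·[0.6930·15.5798 + 0.3070·0.0000] = 9.8671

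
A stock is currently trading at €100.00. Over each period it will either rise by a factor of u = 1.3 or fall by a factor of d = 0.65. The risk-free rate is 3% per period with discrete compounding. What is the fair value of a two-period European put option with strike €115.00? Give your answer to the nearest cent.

Risk-neutral probability p = (1 + 0.03 − 0.65)/(1.3 − 0.65) = 0.3800/0.6500 = 0.5846
Terminal stock prices: S_uu = 169, S_ud = 84.5, S_dd = 42.25
Terminal payoffs (K − S): max(-54, 0) = 0, max(30.5, 0) = 30.5, max(72.75, 0) = 72.75
Node u (S = 130): V_u = 1/1.03·[0.5846·0.0000 + 0.4154·30.5000] = 12.3002
Node d (S = 65): V_d = 1/1.03·[0.5846·30.5000 + 0.4154·72.7500] = 46.6505
Node 0 (S = 100): V_0 = 1/1.03·[0.5846·12.3002 + 0.4154·46.6505] = 25.7949

€25.79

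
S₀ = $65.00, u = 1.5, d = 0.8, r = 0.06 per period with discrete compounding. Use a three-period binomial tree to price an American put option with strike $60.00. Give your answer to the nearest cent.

$6.47

Risk-neutral probability p = (1 + 0.06 − 0.8)/(1.5 − 0.8) = 0.2600/0.7000 = 0.3714
Terminal stock prices: S_uuu = 219.4, S_uud = 117, S_udd = 62.4, S_ddd = 33.28
Terminal payoffs (K − S): max(-159.4, 0) = 0, max(-57, 0) = 0, max(-2.4, 0) = 0, max(26.72, 0) = 26.72
Node uu (S = 146.2): continuation = 1/1.06·[0.3714·0.0000 + 0.6286·0.0000] = 0.0000; exercise value = 0.0000 ≤ continuation, so V_uu = 0.0000
Node ud (S = 78): continuation = 1/1.06·[0.3714·0.0000 + 0.6286·0.0000] = 0.0000; exercise value = 0.0000 ≤ continuation, so V_ud = 0.0000
Node dd (S = 41.6): continuation = 1/1.06·[0.3714·0.0000 + 0.6286·26.7200] = 15.8447; exercise value = 18.4000 > continuation, so V_dd = 18.4000 (exercise)
Node u (S = 97.5): continuation = 1/1.06·[0.3714·0.0000 + 0.6286·0.0000] = 0.0000; exercise value = 0.0000 ≤ continuation, so V_u = 0.0000
Node d (S = 52): continuation = 1/1.06·[0.3714·0.0000 + 0.6286·18.4000] = 10.9111; exercise value = 8.0000 ≤ continuation, so V_d = 10.9111
Node 0 (S = 65): continuation = 1/1.06·[0.3714·0.0000 + 0.6286·10.9111] = 6.4702; exercise value = 0.0000 ≤ continuation, so V_0 = 6.4702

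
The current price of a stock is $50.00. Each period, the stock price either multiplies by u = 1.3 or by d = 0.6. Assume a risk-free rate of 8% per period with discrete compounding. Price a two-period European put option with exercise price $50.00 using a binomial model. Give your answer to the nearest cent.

Risk-neutral probability p = (1 + 0.08 − 0.6)/(1.3 − 0.6) = 0.4800/0.7000 = 0.6857
Terminal stock prices: S_uu = 84.5, S_ud = 39, S_dd = 18
Terminal payoffs (K − S): max(-34.5, 0) = 0, max(11, 0) = 11, max(32, 0) = 32
Node u (S = 65): V_u = 1/1.08·[0.6857·0.0000 + 0.3143·11.0000] = 3.2011
Node d (S = 30): V_d = 1/1.08·[0.6857·11.0000 + 0.3143·32.0000] = 16.2963
Node 0 (S = 50): V_0 = 1/1.08·[0.6857·3.2011 + 0.3143·16.2963] = 6.7747

$6.77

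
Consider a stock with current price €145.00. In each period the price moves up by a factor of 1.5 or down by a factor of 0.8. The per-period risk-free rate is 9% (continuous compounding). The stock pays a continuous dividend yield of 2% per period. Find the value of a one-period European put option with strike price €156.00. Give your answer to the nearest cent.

Per-period risk-free factor R = e^0.09 = 1.0942; dividend-adjusted growth = e^(0.09−0.02) = 1.0725.
Risk-neutral probability p = (1.0725 − 0.8)/(1.5 − 0.8) = 0.2725/0.7000 = 0.3893
Terminal stock prices: S_u = 217.5, S_d = 116
Terminal payoffs (K − S): max(-61.5, 0) = 0, max(40, 0) = 40
Node 0 (S = 145): V_0 = e^(−0.09)·[0.3893·0.0000 + 0.6107·40.0000] = 22.3256

€22.33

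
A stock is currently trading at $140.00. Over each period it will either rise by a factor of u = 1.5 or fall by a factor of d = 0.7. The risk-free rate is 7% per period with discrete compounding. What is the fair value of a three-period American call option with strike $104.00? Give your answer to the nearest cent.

Risk-neutral probability p = (1 + 0.07 − 0.7)/(1.5 − 0.7) = 0.3700/0.8000 = 0.4625
Terminal stock prices: S_uuu = 472.5, S_uud = 220.5, S_udd = 102.9, S_ddd = 48.02
Terminal payoffs (S − K): max(368.5, 0) = 368.5, max(116.5, 0) = 116.5, max(-1.1, 0) = 0, max(-55.98, 0) = 0
Node uu (S = 315): continuation = 1/1.07·[0.4625·368.5000 + 0.5375·116.5000] = 217.8037; exercise value = 211.0000 ≤ continuation, so V_uu = 217.8037
Node ud (S = 147): continuation = 1/1.07·[0.4625·116.5000 + 0.5375·0.0000] = 50.3563; exercise value = 43.0000 ≤ continuation, so V_ud = 50.3563
Node dd (S = 68.6): continuation = 1/1.07·[0.4625·0.0000 + 0.5375·0.0000] = 0.0000; exercise value = 0.0000 ≤ continuation, so V_dd = 0.0000
Node u (S = 210): continuation = 1/1.07·[0.4625·217.8037 + 0.5375·50.3563] = 119.4399; exercise value = 106.0000 ≤ continuation, so V_u = 119.4399
Node d (S = 98): continuation = 1/1.07·[0.4625·50.3563 + 0.5375·0.0000] = 21.7662; exercise value = 0.0000 ≤ continuation, so V_d = 21.7662
Node 0 (S = 140): continuation = 1/1.07·[0.4625·119.4399 + 0.5375·21.7662] = 62.5610; exercise value = 36.0000 ≤ continuation, so V_0 = 62.5610

$62.56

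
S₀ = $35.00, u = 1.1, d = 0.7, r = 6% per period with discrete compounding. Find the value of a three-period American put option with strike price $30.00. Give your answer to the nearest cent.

$0.79

Risk-neutral probability p = (1 + 0.06 − 0.7)/(1.1 − 0.7) = 0.3600/0.4000 = 0.9000
Terminal stock prices: S_uuu = 46.59, S_uud = 29.65, S_udd = 18.86, S_ddd = 12
Terminal payoffs (K − S): max(-16.59, 0) = 0, max(0.355, 0) = 0.355, max(11.14, 0) = 11.14, max(18, 0) = 18
Node uu (S = 42.35): continuation = 1/1.06·[0.9000·0.0000 + 0.1000·0.3550] = 0.0335; exercise value = 0.0000 ≤ continuation, so V_uu = 0.0335
Node ud (S = 26.95): continuation = 1/1.06·[0.9000·0.3550 + 0.1000·11.1350] = 1.3519; exercise value = 3.0500 > continuation, so V_ud = 3.0500 (exercise)
Node dd (S = 17.15): continuation = 1/1.06·[0.9000·11.1350 + 0.1000·17.9950] = 11.1519; exercise value = 12.8500 > continuation, so V_dd = 12.8500 (exercise)
Node u (S = 38.5): continuation = 1/1.06·[0.9000·0.0335 + 0.1000·3.0500] = 0.3162; exercise value = 0.0000 ≤ continuation, so V_u = 0.3162
Node d (S = 24.5): continuation = 1/1.06·[0.9000·3.0500 + 0.1000·12.8500] = 3.8019; exercise value = 5.5000 > continuation, so V_d = 5.5000 (exercise)
Node 0 (S = 35): continuation = 1/1.06·[0.9000·0.3162 + 0.1000·5.5000] = 0.7873; exercise value = 0.0000 ≤ continuation, so V_0 = 0.7873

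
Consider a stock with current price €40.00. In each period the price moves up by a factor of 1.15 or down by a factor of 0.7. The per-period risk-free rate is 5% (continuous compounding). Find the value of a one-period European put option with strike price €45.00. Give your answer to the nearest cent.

Risk-neutral probability p = (e^0.05 − 0.7)/(1.15 − 0.7) = 0.3513/0.4500 = 0.7806
Terminal stock prices: S_u = 46, S_d = 28
Terminal payoffs (K − S): max(-1, 0) = 0, max(17, 0) = 17
Node 0 (S = 40): V_0 = e^(−0.05)·[0.7806·0.0000 + 0.2194·17.0000] = 3.5479

€3.55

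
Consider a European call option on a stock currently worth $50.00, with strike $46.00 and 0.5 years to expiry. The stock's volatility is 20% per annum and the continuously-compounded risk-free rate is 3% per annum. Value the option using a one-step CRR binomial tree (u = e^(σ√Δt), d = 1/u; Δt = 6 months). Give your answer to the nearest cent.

$5.92

CRR parameters: u = e^(σ√Δt) = e^(0.2·√0.5) = 1.1519, d = 1/u = 0.8681
Per-period rate: rΔt = 0.03·0.5 = 0.015, so R = e^0.015 = 1.0151
Risk-neutral probability p = (e^0.015 − 0.8681)/(1.1519 − 0.8681) = 0.1470/0.2838 = 0.5180
Terminal stock prices: S_u = 57.6, S_d = 43.41
Terminal payoffs (S − K): max(11.6, 0) = 11.6, max(-2.594, 0) = 0
Node 0 (S = 50): V_0 = e^(−0.015)·[0.5180·11.5955 + 0.4820·0.0000] = 5.9166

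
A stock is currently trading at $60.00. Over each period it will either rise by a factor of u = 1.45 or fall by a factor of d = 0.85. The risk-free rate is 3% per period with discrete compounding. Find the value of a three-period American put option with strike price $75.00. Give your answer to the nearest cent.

$17.94

Risk-neutral probability p = (1 + 0.03 − 0.85)/(1.45 − 0.85) = 0.1800/0.6000 = 0.3000
Terminal stock prices: S_uuu = 182.9, S_uud = 107.2, S_udd = 62.86, S_ddd = 36.85
Terminal payoffs (K − S): max(-107.9, 0) = 0, max(-32.23, 0) = 0, max(12.14, 0) = 12.14, max(38.15, 0) = 38.15
Node uu (S = 126.2): continuation = 1/1.03·[0.3000·0.0000 + 0.7000·0.0000] = 0.0000; exercise value = 0.0000 ≤ continuation, so V_uu = 0.0000
Node ud (S = 73.95): continuation = 1/1.03·[0.3000·0.0000 + 0.7000·12.1425] = 8.2522; exercise value = 1.0500 ≤ continuation, so V_ud = 8.2522
Node dd (S = 43.35): continuation = 1/1.03·[0.3000·12.1425 + 0.7000·38.1525] = 29.4655; exercise value = 31.6500 > continuation, so V_dd = 31.6500 (exercise)
Node u (S = 87): continuation = 1/1.03·[0.3000·0.0000 + 0.7000·8.2522] = 5.6083; exercise value = 0.0000 ≤ continuation, so V_u = 5.6083
Node d (S = 51): continuation = 1/1.03·[0.3000·8.2522 + 0.7000·31.6500] = 23.9133; exercise value = 24.0000 > continuation, so V_d = 24.0000 (exercise)
Node 0 (S = 60): continuation = 1/1.03·[0.3000·5.6083 + 0.7000·24.0000] = 17.9442; exercise value = 15.0000 ≤ continuation, so V_0 = 17.9442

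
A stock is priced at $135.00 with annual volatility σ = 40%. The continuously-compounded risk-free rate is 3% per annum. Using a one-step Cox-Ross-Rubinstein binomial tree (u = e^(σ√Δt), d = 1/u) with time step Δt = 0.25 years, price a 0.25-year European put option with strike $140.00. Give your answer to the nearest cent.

$15.54

CRR parameters: u = e^(σ√Δt) = e^(0.4·√0.25) = 1.2214, d = 1/u = 0.8187
Per-period rate: rΔt = 0.03·0.25 = 0.0075, so R = e^0.0075 = 1.0075
Risk-neutral probability p = (e^0.0075 − 0.8187)/(1.2214 − 0.8187) = 0.1888/0.4027 = 0.4689
Terminal stock prices: S_u = 164.9, S_d = 110.5
Terminal payoffs (K − S): max(-24.89, 0) = 0, max(29.47, 0) = 29.47
Node 0 (S = 135): V_0 = e^(−0.0075)·[0.4689·0.0000 + 0.5311·29.4713] = 15.5364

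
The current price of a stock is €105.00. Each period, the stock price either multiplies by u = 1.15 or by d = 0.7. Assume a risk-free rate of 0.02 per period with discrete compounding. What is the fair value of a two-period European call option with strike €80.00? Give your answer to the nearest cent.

Risk-neutral probability p = (1 + 0.02 − 0.7)/(1.15 − 0.7) = 0.3200/0.4500 = 0.7111
Terminal stock prices: S_uu = 138.9, S_ud = 84.52, S_dd = 51.45
Terminal payoffs (S − K): max(58.86, 0) = 58.86, max(4.525, 0) = 4.525, max(-28.55, 0) = 0
Node u (S = 120.7): V_u = 1/1.02·[0.7111·58.8625 + 0.2889·4.5250] = 42.3186
Node d (S = 73.5): V_d = 1/1.02·[0.7111·4.5250 + 0.2889·0.0000] = 3.1547
Node 0 (S = 105): V_0 = 1/1.02·[0.7111·42.3186 + 0.2889·3.1547] = 30.3967

€30.40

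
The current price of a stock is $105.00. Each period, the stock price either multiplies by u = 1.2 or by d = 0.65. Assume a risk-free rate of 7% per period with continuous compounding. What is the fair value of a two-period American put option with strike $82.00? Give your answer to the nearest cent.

$2.99

Risk-neutral probability p = (e^0.07 − 0.65)/(1.2 − 0.65) = 0.4225/0.5500 = 0.7682
Terminal stock prices: S_uu = 151.2, S_ud = 81.9, S_dd = 44.36
Terminal payoffs (K − S): max(-69.2, 0) = 0, max(0.1, 0) = 0.1, max(37.64, 0) = 37.64
Node u (S = 126): continuation = e^(−0.07)·[0.7682·0.0000 + 0.2318·0.1000] = 0.0216; exercise value = 0.0000 ≤ continuation, so V_u = 0.0216
Node d (S = 68.25): continuation = e^(−0.07)·[0.7682·0.1000 + 0.2318·37.6375] = 8.2063; exercise value = 13.7500 > continuation, so V_d = 13.7500 (exercise)
Node 0 (S = 105): continuation = e^(−0.07)·[0.7682·0.0216 + 0.2318·13.7500] = 2.9873; exercise value = 0.0000 ≤ continuation, so V_0 = 2.9873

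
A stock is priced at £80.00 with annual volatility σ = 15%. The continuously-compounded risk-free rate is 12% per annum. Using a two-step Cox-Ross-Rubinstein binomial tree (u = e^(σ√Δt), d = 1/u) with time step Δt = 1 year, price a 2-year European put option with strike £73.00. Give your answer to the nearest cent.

£0.14

CRR parameters: u = e^(σ√Δt) = e^(0.15·√1) = 1.1618, d = 1/u = 0.8607
Per-period rate: rΔt = 0.12·1 = 0.12, so R = e^0.12 = 1.1275
Risk-neutral probability p = (e^0.12 − 0.8607)/(1.1618 − 0.8607) = 0.2668/0.3011 = 0.8860
Terminal stock prices: S_uu = 108, S_ud = 80, S_dd = 59.27
Terminal payoffs (K − S): max(-34.99, 0) = 0, max(-7, 0) = 0, max(13.73, 0) = 13.73
Node u (S = 92.95): V_u = e^(−0.12)·[0.8860·0.0000 + 0.1140·0.0000] = 0.0000
Node d (S = 68.86): V_d = e^(−0.12)·[0.8860·0.0000 + 0.1140·13.7345] = 1.3890
Node 0 (S = 80): V_0 = e^(−0.12)·[0.8860·0.0000 + 0.1140·1.3890] = 0.1405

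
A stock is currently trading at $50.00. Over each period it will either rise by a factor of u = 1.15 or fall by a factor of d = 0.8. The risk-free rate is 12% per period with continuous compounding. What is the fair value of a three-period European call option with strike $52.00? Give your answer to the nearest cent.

Risk-neutral probability p = (e^0.12 − 0.8)/(1.15 − 0.8) = 0.3275/0.3500 = 0.9357
Terminal stock prices: S_uuu = 76.04, S_uud = 52.9, S_udd = 36.8, S_ddd = 25.6
Terminal payoffs (S − K): max(24.04, 0) = 24.04, max(0.9, 0) = 0.9, max(-15.2, 0) = 0, max(-26.4, 0) = 0
Node uu (S = 66.12): V_uu = e^(−0.12)·[0.9357·24.0437 + 0.0643·0.9000] = 20.0051
Node ud (S = 46): V_ud = e^(−0.12)·[0.9357·0.9000 + 0.0643·0.0000] = 0.7469
Node dd (S = 32): V_dd = e^(−0.12)·[0.9357·0.0000 + 0.0643·0.0000] = 0.0000
Node u (S = 57.5): V_u = e^(−0.12)·[0.9357·20.0051 + 0.0643·0.7469] = 16.6448
Node d (S = 40): V_d = e^(−0.12)·[0.9357·0.7469 + 0.0643·0.0000] = 0.6199
Node 0 (S = 50): V_0 = e^(−0.12)·[0.9357·16.6448 + 0.0643·0.6199] = 13.8488

$13.85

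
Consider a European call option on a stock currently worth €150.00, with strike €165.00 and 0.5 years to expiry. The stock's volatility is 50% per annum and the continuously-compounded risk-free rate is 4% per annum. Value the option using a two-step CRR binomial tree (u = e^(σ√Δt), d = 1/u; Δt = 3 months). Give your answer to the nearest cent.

€16.90

CRR parameters: u = e^(σ√Δt) = e^(0.5·√0.25) = 1.2840, d = 1/u = 0.7788
Per-period rate: rΔt = 0.04·0.25 = 0.01, so R = e^0.01 = 1.0101
Risk-neutral probability p = (e^0.01 − 0.7788)/(1.2840 − 0.7788) = 0.2312/0.5052 = 0.4577
Terminal stock prices: S_uu = 247.3, S_ud = 150, S_dd = 90.98
Terminal payoffs (S − K): max(82.31, 0) = 82.31, max(-15, 0) = 0, max(-74.02, 0) = 0
Node u (S = 192.6): V_u = e^(−0.01)·[0.4577·82.3082 + 0.5423·0.0000] = 37.2989
Node d (S = 116.8): V_d = e^(−0.01)·[0.4577·0.0000 + 0.5423·0.0000] = 0.0000
Node 0 (S = 150): V_0 = e^(−0.01)·[0.4577·37.2989 + 0.5423·0.0000] = 16.9024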